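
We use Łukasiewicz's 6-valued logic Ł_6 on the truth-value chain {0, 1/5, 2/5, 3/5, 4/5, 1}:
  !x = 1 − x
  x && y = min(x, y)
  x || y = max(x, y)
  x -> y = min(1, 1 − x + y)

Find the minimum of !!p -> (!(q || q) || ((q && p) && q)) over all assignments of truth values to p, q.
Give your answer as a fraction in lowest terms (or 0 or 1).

3/5

Take p = 1, q = 2/5:
!p = !1 = 0
!!p = !0 = 1
q || q = 2/5 || 2/5 = 2/5
!(q || q) = !2/5 = 3/5
q && p = 2/5 && 1 = 2/5
(q && p) && q = 2/5 && 2/5 = 2/5
!(q || q) || ((q && p) && q) = 3/5 || 2/5 = 3/5
!!p -> (!(q || q) || ((q && p) && q)) = 1 -> 3/5 = 3/5
No assignment yields a value below 3/5, so this is the minimum.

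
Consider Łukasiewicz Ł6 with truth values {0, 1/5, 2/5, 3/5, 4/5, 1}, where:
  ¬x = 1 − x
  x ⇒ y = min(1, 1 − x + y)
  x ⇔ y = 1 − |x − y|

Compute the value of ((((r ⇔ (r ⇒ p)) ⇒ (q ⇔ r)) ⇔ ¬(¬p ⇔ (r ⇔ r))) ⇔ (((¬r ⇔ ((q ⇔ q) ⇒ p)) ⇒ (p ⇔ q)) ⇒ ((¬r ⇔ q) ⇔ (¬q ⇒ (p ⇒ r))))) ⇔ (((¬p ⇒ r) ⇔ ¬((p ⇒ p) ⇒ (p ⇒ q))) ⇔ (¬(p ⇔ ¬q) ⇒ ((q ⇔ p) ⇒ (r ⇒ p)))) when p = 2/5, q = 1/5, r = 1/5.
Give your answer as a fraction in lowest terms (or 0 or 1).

3/5

r ⇒ p = 1/5 ⇒ 2/5 = 1
r ⇔ (r ⇒ p) = 1/5 ⇔ 1 = 1/5
q ⇔ r = 1/5 ⇔ 1/5 = 1
(r ⇔ (r ⇒ p)) ⇒ (q ⇔ r) = 1/5 ⇒ 1 = 1
¬p = ¬2/5 = 3/5
r ⇔ r = 1/5 ⇔ 1/5 = 1
¬p ⇔ (r ⇔ r) = 3/5 ⇔ 1 = 3/5
¬(¬p ⇔ (r ⇔ r)) = ¬3/5 = 2/5
((r ⇔ (r ⇒ p)) ⇒ (q ⇔ r)) ⇔ ¬(¬p ⇔ (r ⇔ r)) = 1 ⇔ 2/5 = 2/5
¬r = ¬1/5 = 4/5
q ⇔ q = 1/5 ⇔ 1/5 = 1
(q ⇔ q) ⇒ p = 1 ⇒ 2/5 = 2/5
¬r ⇔ ((q ⇔ q) ⇒ p) = 4/5 ⇔ 2/5 = 3/5
p ⇔ q = 2/5 ⇔ 1/5 = 4/5
(¬r ⇔ ((q ⇔ q) ⇒ p)) ⇒ (p ⇔ q) = 3/5 ⇒ 4/5 = 1
¬r = ¬1/5 = 4/5
¬r ⇔ q = 4/5 ⇔ 1/5 = 2/5
¬q = ¬1/5 = 4/5
p ⇒ r = 2/5 ⇒ 1/5 = 4/5
¬q ⇒ (p ⇒ r) = 4/5 ⇒ 4/5 = 1
(¬r ⇔ q) ⇔ (¬q ⇒ (p ⇒ r)) = 2/5 ⇔ 1 = 2/5
((¬r ⇔ ((q ⇔ q) ⇒ p)) ⇒ (p ⇔ q)) ⇒ ((¬r ⇔ q) ⇔ (¬q ⇒ (p ⇒ r))) = 1 ⇒ 2/5 = 2/5
(((r ⇔ (r ⇒ p)) ⇒ (q ⇔ r)) ⇔ ¬(¬p ⇔ (r ⇔ r))) ⇔ (((¬r ⇔ ((q ⇔ q) ⇒ p)) ⇒ (p ⇔ q)) ⇒ ((¬r ⇔ q) ⇔ (¬q ⇒ (p ⇒ r)))) = 2/5 ⇔ 2/5 = 1
¬p = ¬2/5 = 3/5
¬p ⇒ r = 3/5 ⇒ 1/5 = 3/5
p ⇒ p = 2/5 ⇒ 2/5 = 1
p ⇒ q = 2/5 ⇒ 1/5 = 4/5
(p ⇒ p) ⇒ (p ⇒ q) = 1 ⇒ 4/5 = 4/5
¬((p ⇒ p) ⇒ (p ⇒ q)) = ¬4/5 = 1/5
(¬p ⇒ r) ⇔ ¬((p ⇒ p) ⇒ (p ⇒ q)) = 3/5 ⇔ 1/5 = 3/5
¬q = ¬1/5 = 4/5
p ⇔ ¬q = 2/5 ⇔ 4/5 = 3/5
¬(p ⇔ ¬q) = ¬3/5 = 2/5
q ⇔ p = 1/5 ⇔ 2/5 = 4/5
r ⇒ p = 1/5 ⇒ 2/5 = 1
(q ⇔ p) ⇒ (r ⇒ p) = 4/5 ⇒ 1 = 1
¬(p ⇔ ¬q) ⇒ ((q ⇔ p) ⇒ (r ⇒ p)) = 2/5 ⇒ 1 = 1
((¬p ⇒ r) ⇔ ¬((p ⇒ p) ⇒ (p ⇒ q))) ⇔ (¬(p ⇔ ¬q) ⇒ ((q ⇔ p) ⇒ (r ⇒ p))) = 3/5 ⇔ 1 = 3/5
((((r ⇔ (r ⇒ p)) ⇒ (q ⇔ r)) ⇔ ¬(¬p ⇔ (r ⇔ r))) ⇔ (((¬r ⇔ ((q ⇔ q) ⇒ p)) ⇒ (p ⇔ q)) ⇒ ((¬r ⇔ q) ⇔ (¬q ⇒ (p ⇒ r))))) ⇔ (((¬p ⇒ r) ⇔ ¬((p ⇒ p) ⇒ (p ⇒ q))) ⇔ (¬(p ⇔ ¬q) ⇒ ((q ⇔ p) ⇒ (r ⇒ p)))) = 1 ⇔ 3/5 = 3/5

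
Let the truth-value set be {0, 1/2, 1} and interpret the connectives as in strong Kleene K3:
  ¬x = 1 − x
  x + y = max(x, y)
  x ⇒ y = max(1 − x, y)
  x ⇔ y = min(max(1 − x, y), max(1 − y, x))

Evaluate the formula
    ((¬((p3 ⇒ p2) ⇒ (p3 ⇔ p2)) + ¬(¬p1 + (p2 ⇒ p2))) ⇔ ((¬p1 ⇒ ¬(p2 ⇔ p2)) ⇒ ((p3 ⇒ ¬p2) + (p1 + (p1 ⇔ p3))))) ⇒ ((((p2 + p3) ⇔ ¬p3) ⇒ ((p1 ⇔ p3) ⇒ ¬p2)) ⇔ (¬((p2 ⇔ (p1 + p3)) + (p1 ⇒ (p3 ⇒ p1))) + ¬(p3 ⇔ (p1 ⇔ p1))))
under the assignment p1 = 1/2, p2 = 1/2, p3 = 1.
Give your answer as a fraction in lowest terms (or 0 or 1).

p3 ⇒ p2 = 1 ⇒ 1/2 = 1/2
p3 ⇔ p2 = 1 ⇔ 1/2 = 1/2
(p3 ⇒ p2) ⇒ (p3 ⇔ p2) = 1/2 ⇒ 1/2 = 1/2
¬((p3 ⇒ p2) ⇒ (p3 ⇔ p2)) = ¬1/2 = 1/2
¬p1 = ¬1/2 = 1/2
p2 ⇒ p2 = 1/2 ⇒ 1/2 = 1/2
¬p1 + (p2 ⇒ p2) = 1/2 + 1/2 = 1/2
¬(¬p1 + (p2 ⇒ p2)) = ¬1/2 = 1/2
¬((p3 ⇒ p2) ⇒ (p3 ⇔ p2)) + ¬(¬p1 + (p2 ⇒ p2)) = 1/2 + 1/2 = 1/2
¬p1 = ¬1/2 = 1/2
p2 ⇔ p2 = 1/2 ⇔ 1/2 = 1/2
¬(p2 ⇔ p2) = ¬1/2 = 1/2
¬p1 ⇒ ¬(p2 ⇔ p2) = 1/2 ⇒ 1/2 = 1/2
¬p2 = ¬1/2 = 1/2
p3 ⇒ ¬p2 = 1 ⇒ 1/2 = 1/2
p1 ⇔ p3 = 1/2 ⇔ 1 = 1/2
p1 + (p1 ⇔ p3) = 1/2 + 1/2 = 1/2
(p3 ⇒ ¬p2) + (p1 + (p1 ⇔ p3)) = 1/2 + 1/2 = 1/2
(¬p1 ⇒ ¬(p2 ⇔ p2)) ⇒ ((p3 ⇒ ¬p2) + (p1 + (p1 ⇔ p3))) = 1/2 ⇒ 1/2 = 1/2
(¬((p3 ⇒ p2) ⇒ (p3 ⇔ p2)) + ¬(¬p1 + (p2 ⇒ p2))) ⇔ ((¬p1 ⇒ ¬(p2 ⇔ p2)) ⇒ ((p3 ⇒ ¬p2) + (p1 + (p1 ⇔ p3)))) = 1/2 ⇔ 1/2 = 1/2
p2 + p3 = 1/2 + 1 = 1
¬p3 = ¬1 = 0
(p2 + p3) ⇔ ¬p3 = 1 ⇔ 0 = 0
p1 ⇔ p3 = 1/2 ⇔ 1 = 1/2
¬p2 = ¬1/2 = 1/2
(p1 ⇔ p3) ⇒ ¬p2 = 1/2 ⇒ 1/2 = 1/2
((p2 + p3) ⇔ ¬p3) ⇒ ((p1 ⇔ p3) ⇒ ¬p2) = 0 ⇒ 1/2 = 1
p1 + p3 = 1/2 + 1 = 1
p2 ⇔ (p1 + p3) = 1/2 ⇔ 1 = 1/2
p3 ⇒ p1 = 1 ⇒ 1/2 = 1/2
p1 ⇒ (p3 ⇒ p1) = 1/2 ⇒ 1/2 = 1/2
(p2 ⇔ (p1 + p3)) + (p1 ⇒ (p3 ⇒ p1)) = 1/2 + 1/2 = 1/2
¬((p2 ⇔ (p1 + p3)) + (p1 ⇒ (p3 ⇒ p1))) = ¬1/2 = 1/2
p1 ⇔ p1 = 1/2 ⇔ 1/2 = 1/2
p3 ⇔ (p1 ⇔ p1) = 1 ⇔ 1/2 = 1/2
¬(p3 ⇔ (p1 ⇔ p1)) = ¬1/2 = 1/2
¬((p2 ⇔ (p1 + p3)) + (p1 ⇒ (p3 ⇒ p1))) + ¬(p3 ⇔ (p1 ⇔ p1)) = 1/2 + 1/2 = 1/2
(((p2 + p3) ⇔ ¬p3) ⇒ ((p1 ⇔ p3) ⇒ ¬p2)) ⇔ (¬((p2 ⇔ (p1 + p3)) + (p1 ⇒ (p3 ⇒ p1))) + ¬(p3 ⇔ (p1 ⇔ p1))) = 1 ⇔ 1/2 = 1/2
((¬((p3 ⇒ p2) ⇒ (p3 ⇔ p2)) + ¬(¬p1 + (p2 ⇒ p2))) ⇔ ((¬p1 ⇒ ¬(p2 ⇔ p2)) ⇒ ((p3 ⇒ ¬p2) + (p1 + (p1 ⇔ p3))))) ⇒ ((((p2 + p3) ⇔ ¬p3) ⇒ ((p1 ⇔ p3) ⇒ ¬p2)) ⇔ (¬((p2 ⇔ (p1 + p3)) + (p1 ⇒ (p3 ⇒ p1))) + ¬(p3 ⇔ (p1 ⇔ p1)))) = 1/2 ⇒ 1/2 = 1/2

1/2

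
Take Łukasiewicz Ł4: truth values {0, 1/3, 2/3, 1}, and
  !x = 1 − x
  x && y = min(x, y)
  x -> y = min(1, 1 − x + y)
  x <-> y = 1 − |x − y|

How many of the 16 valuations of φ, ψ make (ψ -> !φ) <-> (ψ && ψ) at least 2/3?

φ = 0, ψ = 0 ↦ 0  <
φ = 0, ψ = 1/3 ↦ 1/3  <
φ = 0, ψ = 2/3 ↦ 2/3  ≥
φ = 0, ψ = 1 ↦ 1  ≥
φ = 1/3, ψ = 0 ↦ 0  <
φ = 1/3, ψ = 1/3 ↦ 1/3  <
φ = 1/3, ψ = 2/3 ↦ 2/3  ≥
φ = 1/3, ψ = 1 ↦ 2/3  ≥
φ = 2/3, ψ = 0 ↦ 0  <
φ = 2/3, ψ = 1/3 ↦ 1/3  <
φ = 2/3, ψ = 2/3 ↦ 1  ≥
φ = 2/3, ψ = 1 ↦ 1/3  <
φ = 1, ψ = 0 ↦ 0  <
φ = 1, ψ = 1/3 ↦ 2/3  ≥
φ = 1, ψ = 2/3 ↦ 2/3  ≥
φ = 1, ψ = 1 ↦ 0  <
So 7 of the 16 assignments meet the threshold.

7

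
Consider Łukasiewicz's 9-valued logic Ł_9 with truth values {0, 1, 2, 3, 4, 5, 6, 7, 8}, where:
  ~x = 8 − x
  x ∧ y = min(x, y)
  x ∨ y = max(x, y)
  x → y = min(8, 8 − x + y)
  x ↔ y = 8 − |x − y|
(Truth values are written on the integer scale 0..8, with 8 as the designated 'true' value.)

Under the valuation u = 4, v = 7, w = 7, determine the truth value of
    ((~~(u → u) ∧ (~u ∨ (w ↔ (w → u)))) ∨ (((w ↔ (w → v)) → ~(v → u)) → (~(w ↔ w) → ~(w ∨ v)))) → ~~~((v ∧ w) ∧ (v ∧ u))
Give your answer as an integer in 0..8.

u → u = 4 → 4 = 8
~(u → u) = ~8 = 0
~~(u → u) = ~0 = 8
~u = ~4 = 4
w → u = 7 → 4 = 5
w ↔ (w → u) = 7 ↔ 5 = 6
~u ∨ (w ↔ (w → u)) = 4 ∨ 6 = 6
~~(u → u) ∧ (~u ∨ (w ↔ (w → u))) = 8 ∧ 6 = 6
w → v = 7 → 7 = 8
w ↔ (w → v) = 7 ↔ 8 = 7
v → u = 7 → 4 = 5
~(v → u) = ~5 = 3
(w ↔ (w → v)) → ~(v → u) = 7 → 3 = 4
w ↔ w = 7 ↔ 7 = 8
~(w ↔ w) = ~8 = 0
w ∨ v = 7 ∨ 7 = 7
~(w ∨ v) = ~7 = 1
~(w ↔ w) → ~(w ∨ v) = 0 → 1 = 8
((w ↔ (w → v)) → ~(v → u)) → (~(w ↔ w) → ~(w ∨ v)) = 4 → 8 = 8
(~~(u → u) ∧ (~u ∨ (w ↔ (w → u)))) ∨ (((w ↔ (w → v)) → ~(v → u)) → (~(w ↔ w) → ~(w ∨ v))) = 6 ∨ 8 = 8
v ∧ w = 7 ∧ 7 = 7
v ∧ u = 7 ∧ 4 = 4
(v ∧ w) ∧ (v ∧ u) = 7 ∧ 4 = 4
~((v ∧ w) ∧ (v ∧ u)) = ~4 = 4
~~((v ∧ w) ∧ (v ∧ u)) = ~4 = 4
~~~((v ∧ w) ∧ (v ∧ u)) = ~4 = 4
((~~(u → u) ∧ (~u ∨ (w ↔ (w → u)))) ∨ (((w ↔ (w → v)) → ~(v → u)) → (~(w ↔ w) → ~(w ∨ v)))) → ~~~((v ∧ w) ∧ (v ∧ u)) = 8 → 4 = 4

4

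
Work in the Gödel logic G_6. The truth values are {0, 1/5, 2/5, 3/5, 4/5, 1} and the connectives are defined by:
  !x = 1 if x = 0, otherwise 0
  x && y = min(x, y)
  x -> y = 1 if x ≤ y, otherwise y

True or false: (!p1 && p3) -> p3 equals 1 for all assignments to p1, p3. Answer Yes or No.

Yes

At p1 = 2/5, p3 = 0, for instance:
!p1 = !2/5 = 0
!p1 && p3 = 0 && 0 = 0
(!p1 && p3) -> p3 = 0 -> 0 = 1
and checking the remaining 35 assignments likewise gives ≥ 1 in every case.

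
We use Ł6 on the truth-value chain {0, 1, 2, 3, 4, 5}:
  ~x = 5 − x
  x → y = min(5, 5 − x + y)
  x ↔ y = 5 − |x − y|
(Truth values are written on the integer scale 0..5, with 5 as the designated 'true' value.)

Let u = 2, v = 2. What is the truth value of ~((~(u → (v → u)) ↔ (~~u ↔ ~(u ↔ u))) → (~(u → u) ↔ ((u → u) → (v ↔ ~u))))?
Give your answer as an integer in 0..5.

1

v → u = 2 → 2 = 5
u → (v → u) = 2 → 5 = 5
~(u → (v → u)) = ~5 = 0
~u = ~2 = 3
~~u = ~3 = 2
u ↔ u = 2 ↔ 2 = 5
~(u ↔ u) = ~5 = 0
~~u ↔ ~(u ↔ u) = 2 ↔ 0 = 3
~(u → (v → u)) ↔ (~~u ↔ ~(u ↔ u)) = 0 ↔ 3 = 2
u → u = 2 → 2 = 5
~(u → u) = ~5 = 0
u → u = 2 → 2 = 5
~u = ~2 = 3
v ↔ ~u = 2 ↔ 3 = 4
(u → u) → (v ↔ ~u) = 5 → 4 = 4
~(u → u) ↔ ((u → u) → (v ↔ ~u)) = 0 ↔ 4 = 1
(~(u → (v → u)) ↔ (~~u ↔ ~(u ↔ u))) → (~(u → u) ↔ ((u → u) → (v ↔ ~u))) = 2 → 1 = 4
~((~(u → (v → u)) ↔ (~~u ↔ ~(u ↔ u))) → (~(u → u) ↔ ((u → u) → (v ↔ ~u)))) = ~4 = 1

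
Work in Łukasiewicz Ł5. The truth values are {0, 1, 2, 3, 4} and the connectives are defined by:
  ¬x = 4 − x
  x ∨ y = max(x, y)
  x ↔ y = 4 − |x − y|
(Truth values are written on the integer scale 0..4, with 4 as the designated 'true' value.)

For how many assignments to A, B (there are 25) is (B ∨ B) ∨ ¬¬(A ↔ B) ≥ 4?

9

value 4: 9 assignments (counts)
value 3: 9 assignments
value 2: 4 assignments
value 1: 2 assignments
value 0: 1 assignment
So 9 of the 25 assignments meet the threshold.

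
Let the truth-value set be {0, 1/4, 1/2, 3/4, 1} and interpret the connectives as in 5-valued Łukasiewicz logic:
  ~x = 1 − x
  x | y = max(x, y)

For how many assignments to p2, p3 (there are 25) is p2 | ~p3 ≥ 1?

9

value 1: 9 assignments (counts)
value 3/4: 7 assignments
value 1/2: 5 assignments
value 1/4: 3 assignments
value 0: 1 assignment
So 9 of the 25 assignments meet the threshold.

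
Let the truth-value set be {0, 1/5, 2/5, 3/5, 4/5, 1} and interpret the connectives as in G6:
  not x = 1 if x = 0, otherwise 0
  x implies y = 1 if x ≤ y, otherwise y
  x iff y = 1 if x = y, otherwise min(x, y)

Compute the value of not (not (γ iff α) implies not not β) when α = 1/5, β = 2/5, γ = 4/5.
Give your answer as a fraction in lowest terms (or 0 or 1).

γ iff α = 4/5 iff 1/5 = 1/5
not (γ iff α) = not 1/5 = 0
not β = not 2/5 = 0
not not β = not 0 = 1
not (γ iff α) implies not not β = 0 implies 1 = 1
not (not (γ iff α) implies not not β) = not 1 = 0

0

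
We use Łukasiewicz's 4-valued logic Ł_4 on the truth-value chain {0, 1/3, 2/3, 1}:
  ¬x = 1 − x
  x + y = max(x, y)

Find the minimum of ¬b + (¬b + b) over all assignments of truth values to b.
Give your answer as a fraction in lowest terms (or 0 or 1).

Take b = 1/3:
¬b = ¬1/3 = 2/3
¬b = ¬1/3 = 2/3
¬b + b = 2/3 + 1/3 = 2/3
¬b + (¬b + b) = 2/3 + 2/3 = 2/3
No assignment yields a value below 2/3, so this is the minimum.

2/3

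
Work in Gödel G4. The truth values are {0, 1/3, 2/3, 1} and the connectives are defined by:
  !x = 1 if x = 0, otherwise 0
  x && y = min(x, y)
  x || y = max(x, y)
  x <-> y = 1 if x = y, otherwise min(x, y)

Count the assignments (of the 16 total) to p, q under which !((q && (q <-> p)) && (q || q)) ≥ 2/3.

7

p = 0, q = 0 ↦ 1  ≥
p = 0, q = 1/3 ↦ 1  ≥
p = 0, q = 2/3 ↦ 1  ≥
p = 0, q = 1 ↦ 1  ≥
p = 1/3, q = 0 ↦ 1  ≥
p = 1/3, q = 1/3 ↦ 0  <
p = 1/3, q = 2/3 ↦ 0  <
p = 1/3, q = 1 ↦ 0  <
p = 2/3, q = 0 ↦ 1  ≥
p = 2/3, q = 1/3 ↦ 0  <
p = 2/3, q = 2/3 ↦ 0  <
p = 2/3, q = 1 ↦ 0  <
p = 1, q = 0 ↦ 1  ≥
p = 1, q = 1/3 ↦ 0  <
p = 1, q = 2/3 ↦ 0  <
p = 1, q = 1 ↦ 0  <
So 7 of the 16 assignments meet the threshold.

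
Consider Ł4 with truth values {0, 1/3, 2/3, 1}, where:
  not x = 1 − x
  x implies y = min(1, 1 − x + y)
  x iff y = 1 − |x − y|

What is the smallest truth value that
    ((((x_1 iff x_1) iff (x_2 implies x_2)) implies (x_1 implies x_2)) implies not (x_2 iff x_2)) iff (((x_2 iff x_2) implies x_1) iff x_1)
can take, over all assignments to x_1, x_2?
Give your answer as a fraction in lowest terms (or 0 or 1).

Take x_1 = 0, x_2 = 0:
x_1 iff x_1 = 0 iff 0 = 1
x_2 implies x_2 = 0 implies 0 = 1
(x_1 iff x_1) iff (x_2 implies x_2) = 1 iff 1 = 1
x_1 implies x_2 = 0 implies 0 = 1
((x_1 iff x_1) iff (x_2 implies x_2)) implies (x_1 implies x_2) = 1 implies 1 = 1
x_2 iff x_2 = 0 iff 0 = 1
not (x_2 iff x_2) = not 1 = 0
(((x_1 iff x_1) iff (x_2 implies x_2)) implies (x_1 implies x_2)) implies not (x_2 iff x_2) = 1 implies 0 = 0
x_2 iff x_2 = 0 iff 0 = 1
(x_2 iff x_2) implies x_1 = 1 implies 0 = 0
((x_2 iff x_2) implies x_1) iff x_1 = 0 iff 0 = 1
((((x_1 iff x_1) iff (x_2 implies x_2)) implies (x_1 implies x_2)) implies not (x_2 iff x_2)) iff (((x_2 iff x_2) implies x_1) iff x_1) = 0 iff 1 = 0
No assignment yields a value below 0, so this is the minimum.

0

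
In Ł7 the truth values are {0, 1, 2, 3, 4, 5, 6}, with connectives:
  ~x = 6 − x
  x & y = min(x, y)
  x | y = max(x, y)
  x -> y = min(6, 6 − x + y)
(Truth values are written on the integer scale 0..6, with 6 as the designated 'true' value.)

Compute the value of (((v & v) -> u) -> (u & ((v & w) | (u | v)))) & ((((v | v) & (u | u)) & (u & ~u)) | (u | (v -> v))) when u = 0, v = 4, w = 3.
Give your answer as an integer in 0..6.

4

v & v = 4 & 4 = 4
(v & v) -> u = 4 -> 0 = 2
v & w = 4 & 3 = 3
u | v = 0 | 4 = 4
(v & w) | (u | v) = 3 | 4 = 4
u & ((v & w) | (u | v)) = 0 & 4 = 0
((v & v) -> u) -> (u & ((v & w) | (u | v))) = 2 -> 0 = 4
v | v = 4 | 4 = 4
u | u = 0 | 0 = 0
(v | v) & (u | u) = 4 & 0 = 0
~u = ~0 = 6
u & ~u = 0 & 6 = 0
((v | v) & (u | u)) & (u & ~u) = 0 & 0 = 0
v -> v = 4 -> 4 = 6
u | (v -> v) = 0 | 6 = 6
(((v | v) & (u | u)) & (u & ~u)) | (u | (v -> v)) = 0 | 6 = 6
(((v & v) -> u) -> (u & ((v & w) | (u | v)))) & ((((v | v) & (u | u)) & (u & ~u)) | (u | (v -> v))) = 4 & 6 = 4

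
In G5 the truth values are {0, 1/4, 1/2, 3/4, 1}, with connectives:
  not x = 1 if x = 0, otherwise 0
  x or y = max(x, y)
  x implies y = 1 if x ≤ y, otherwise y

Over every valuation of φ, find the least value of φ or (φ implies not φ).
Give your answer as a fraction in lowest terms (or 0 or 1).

Take φ = 1/4:
not φ = not 1/4 = 0
φ implies not φ = 1/4 implies 0 = 0
φ or (φ implies not φ) = 1/4 or 0 = 1/4
No assignment yields a value below 1/4, so this is the minimum.

1/4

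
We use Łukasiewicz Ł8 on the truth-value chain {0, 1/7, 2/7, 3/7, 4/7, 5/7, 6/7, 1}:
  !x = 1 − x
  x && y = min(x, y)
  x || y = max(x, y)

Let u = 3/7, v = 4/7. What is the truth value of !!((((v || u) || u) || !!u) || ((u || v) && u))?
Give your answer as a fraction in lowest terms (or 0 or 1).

v || u = 4/7 || 3/7 = 4/7
(v || u) || u = 4/7 || 3/7 = 4/7
!u = !3/7 = 4/7
!!u = !4/7 = 3/7
((v || u) || u) || !!u = 4/7 || 3/7 = 4/7
u || v = 3/7 || 4/7 = 4/7
(u || v) && u = 4/7 && 3/7 = 3/7
(((v || u) || u) || !!u) || ((u || v) && u) = 4/7 || 3/7 = 4/7
!((((v || u) || u) || !!u) || ((u || v) && u)) = !4/7 = 3/7
!!((((v || u) || u) || !!u) || ((u || v) && u)) = !3/7 = 4/7

4/7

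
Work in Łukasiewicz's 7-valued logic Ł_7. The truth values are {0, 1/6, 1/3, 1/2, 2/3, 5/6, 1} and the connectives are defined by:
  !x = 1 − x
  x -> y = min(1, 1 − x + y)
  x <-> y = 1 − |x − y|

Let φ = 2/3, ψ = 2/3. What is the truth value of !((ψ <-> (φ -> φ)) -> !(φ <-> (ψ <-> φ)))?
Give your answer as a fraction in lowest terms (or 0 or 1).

1/3

φ -> φ = 2/3 -> 2/3 = 1
ψ <-> (φ -> φ) = 2/3 <-> 1 = 2/3
ψ <-> φ = 2/3 <-> 2/3 = 1
φ <-> (ψ <-> φ) = 2/3 <-> 1 = 2/3
!(φ <-> (ψ <-> φ)) = !2/3 = 1/3
(ψ <-> (φ -> φ)) -> !(φ <-> (ψ <-> φ)) = 2/3 -> 1/3 = 2/3
!((ψ <-> (φ -> φ)) -> !(φ <-> (ψ <-> φ))) = !2/3 = 1/3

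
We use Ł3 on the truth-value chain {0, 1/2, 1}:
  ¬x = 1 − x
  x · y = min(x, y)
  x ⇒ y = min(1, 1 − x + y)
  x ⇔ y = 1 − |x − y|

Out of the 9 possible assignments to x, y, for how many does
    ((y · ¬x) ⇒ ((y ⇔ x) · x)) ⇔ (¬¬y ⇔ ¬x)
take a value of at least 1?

x = 0, y = 0 ↦ 0  <
x = 0, y = 1/2 ↦ 1  ≥
x = 0, y = 1 ↦ 0  <
x = 1/2, y = 0 ↦ 1/2  <
x = 1/2, y = 1/2 ↦ 1  ≥
x = 1/2, y = 1 ↦ 1/2  <
x = 1, y = 0 ↦ 1  ≥
x = 1, y = 1/2 ↦ 1/2  <
x = 1, y = 1 ↦ 0  <
So 3 of the 9 assignments meet the threshold.

3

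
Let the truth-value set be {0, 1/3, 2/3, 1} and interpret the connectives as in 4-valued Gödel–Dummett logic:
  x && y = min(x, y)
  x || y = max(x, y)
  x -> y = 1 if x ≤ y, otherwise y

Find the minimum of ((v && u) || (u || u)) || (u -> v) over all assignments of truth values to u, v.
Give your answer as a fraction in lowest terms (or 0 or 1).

Take u = 1/3, v = 0:
v && u = 0 && 1/3 = 0
u || u = 1/3 || 1/3 = 1/3
(v && u) || (u || u) = 0 || 1/3 = 1/3
u -> v = 1/3 -> 0 = 0
((v && u) || (u || u)) || (u -> v) = 1/3 || 0 = 1/3
No assignment yields a value below 1/3, so this is the minimum.

1/3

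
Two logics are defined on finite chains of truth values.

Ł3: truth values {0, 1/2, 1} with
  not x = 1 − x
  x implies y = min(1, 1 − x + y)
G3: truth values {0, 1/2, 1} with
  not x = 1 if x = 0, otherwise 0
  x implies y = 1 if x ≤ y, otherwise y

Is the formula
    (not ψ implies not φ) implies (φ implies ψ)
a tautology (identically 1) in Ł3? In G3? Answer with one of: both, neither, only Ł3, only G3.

only Ł3

In Ł3: every assignment gives 1 — tautology.
In G3: at φ = 1, ψ = 1/2 the value is 1/2 — not a tautology.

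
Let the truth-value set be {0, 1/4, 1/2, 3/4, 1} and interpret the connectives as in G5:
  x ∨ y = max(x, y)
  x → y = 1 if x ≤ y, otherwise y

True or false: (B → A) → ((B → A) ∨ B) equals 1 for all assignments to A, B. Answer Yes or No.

Yes

At A = 1/2, B = 0, for instance:
B → A = 0 → 1/2 = 1
(B → A) ∨ B = 1 ∨ 0 = 1
(B → A) → ((B → A) ∨ B) = 1 → 1 = 1
and checking the remaining 24 assignments likewise gives ≥ 1 in every case.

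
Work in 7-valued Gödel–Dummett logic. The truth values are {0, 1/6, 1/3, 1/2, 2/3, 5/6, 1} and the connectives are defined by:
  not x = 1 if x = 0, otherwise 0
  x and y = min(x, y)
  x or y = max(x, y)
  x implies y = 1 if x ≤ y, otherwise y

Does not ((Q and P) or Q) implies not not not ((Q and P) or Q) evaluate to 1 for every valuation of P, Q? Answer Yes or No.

Yes

At P = 1, Q = 5/6, for instance:
Q and P = 5/6 and 1 = 5/6
(Q and P) or Q = 5/6 or 5/6 = 5/6
not ((Q and P) or Q) = not 5/6 = 0
not not ((Q and P) or Q) = not 0 = 1
not not not ((Q and P) or Q) = not 1 = 0
not ((Q and P) or Q) implies not not not ((Q and P) or Q) = 0 implies 0 = 1
and checking the remaining 48 assignments likewise gives ≥ 1 in every case.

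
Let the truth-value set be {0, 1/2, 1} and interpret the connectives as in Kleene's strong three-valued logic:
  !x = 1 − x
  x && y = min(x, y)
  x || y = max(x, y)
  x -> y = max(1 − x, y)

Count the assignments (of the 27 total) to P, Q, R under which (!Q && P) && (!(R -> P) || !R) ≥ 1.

value 1: 1 assignment (counts)
value 1/2: 9 assignments
value 0: 17 assignments
So 1 of the 27 assignments meets the threshold.

1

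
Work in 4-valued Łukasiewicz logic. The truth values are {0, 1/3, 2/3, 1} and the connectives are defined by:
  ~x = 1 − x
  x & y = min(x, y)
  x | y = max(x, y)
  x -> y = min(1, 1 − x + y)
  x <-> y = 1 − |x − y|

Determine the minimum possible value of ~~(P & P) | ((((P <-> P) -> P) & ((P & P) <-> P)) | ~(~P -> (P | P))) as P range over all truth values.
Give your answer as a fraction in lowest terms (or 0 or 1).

1/3

Take P = 1/3:
P & P = 1/3 & 1/3 = 1/3
~(P & P) = ~1/3 = 2/3
~~(P & P) = ~2/3 = 1/3
P <-> P = 1/3 <-> 1/3 = 1
(P <-> P) -> P = 1 -> 1/3 = 1/3
P & P = 1/3 & 1/3 = 1/3
(P & P) <-> P = 1/3 <-> 1/3 = 1
((P <-> P) -> P) & ((P & P) <-> P) = 1/3 & 1 = 1/3
~P = ~1/3 = 2/3
P | P = 1/3 | 1/3 = 1/3
~P -> (P | P) = 2/3 -> 1/3 = 2/3
~(~P -> (P | P)) = ~2/3 = 1/3
(((P <-> P) -> P) & ((P & P) <-> P)) | ~(~P -> (P | P)) = 1/3 | 1/3 = 1/3
~~(P & P) | ((((P <-> P) -> P) & ((P & P) <-> P)) | ~(~P -> (P | P))) = 1/3 | 1/3 = 1/3
No assignment yields a value below 1/3, so this is the minimum.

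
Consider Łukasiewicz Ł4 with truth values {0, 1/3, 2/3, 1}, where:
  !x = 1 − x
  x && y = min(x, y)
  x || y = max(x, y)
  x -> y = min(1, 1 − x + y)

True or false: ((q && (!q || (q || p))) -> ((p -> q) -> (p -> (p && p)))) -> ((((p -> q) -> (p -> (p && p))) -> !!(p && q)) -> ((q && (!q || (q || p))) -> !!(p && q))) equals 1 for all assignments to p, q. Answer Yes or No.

Yes

p = 0, q = 0 ↦ 1
p = 0, q = 1/3 ↦ 1
p = 0, q = 2/3 ↦ 1
p = 0, q = 1 ↦ 1
p = 1/3, q = 0 ↦ 1
p = 1/3, q = 1/3 ↦ 1
p = 1/3, q = 2/3 ↦ 1
p = 1/3, q = 1 ↦ 1
p = 2/3, q = 0 ↦ 1
p = 2/3, q = 1/3 ↦ 1
p = 2/3, q = 2/3 ↦ 1
p = 2/3, q = 1 ↦ 1
p = 1, q = 0 ↦ 1
p = 1, q = 1/3 ↦ 1
p = 1, q = 2/3 ↦ 1
p = 1, q = 1 ↦ 1
Every assignment gives a value ≥ 1.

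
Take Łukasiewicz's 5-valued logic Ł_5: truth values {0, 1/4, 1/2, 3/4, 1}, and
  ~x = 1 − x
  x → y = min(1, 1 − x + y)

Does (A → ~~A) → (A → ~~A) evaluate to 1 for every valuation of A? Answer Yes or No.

A = 0 ↦ 1
A = 1/4 ↦ 1
A = 1/2 ↦ 1
A = 3/4 ↦ 1
A = 1 ↦ 1
Every assignment gives a value ≥ 1.

Yes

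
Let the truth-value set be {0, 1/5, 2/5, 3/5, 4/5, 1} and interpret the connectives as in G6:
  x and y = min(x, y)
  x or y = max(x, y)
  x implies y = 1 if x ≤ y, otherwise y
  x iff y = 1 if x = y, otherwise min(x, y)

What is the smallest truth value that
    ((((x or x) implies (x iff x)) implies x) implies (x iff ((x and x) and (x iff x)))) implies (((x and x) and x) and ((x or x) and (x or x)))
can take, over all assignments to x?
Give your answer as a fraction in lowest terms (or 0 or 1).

0

Take x = 0:
x or x = 0 or 0 = 0
x iff x = 0 iff 0 = 1
(x or x) implies (x iff x) = 0 implies 1 = 1
((x or x) implies (x iff x)) implies x = 1 implies 0 = 0
x and x = 0 and 0 = 0
x iff x = 0 iff 0 = 1
(x and x) and (x iff x) = 0 and 1 = 0
x iff ((x and x) and (x iff x)) = 0 iff 0 = 1
(((x or x) implies (x iff x)) implies x) implies (x iff ((x and x) and (x iff x))) = 0 implies 1 = 1
x and x = 0 and 0 = 0
(x and x) and x = 0 and 0 = 0
x or x = 0 or 0 = 0
x or x = 0 or 0 = 0
(x or x) and (x or x) = 0 and 0 = 0
((x and x) and x) and ((x or x) and (x or x)) = 0 and 0 = 0
((((x or x) implies (x iff x)) implies x) implies (x iff ((x and x) and (x iff x)))) implies (((x and x) and x) and ((x or x) and (x or x))) = 1 implies 0 = 0
No assignment yields a value below 0, so this is the minimum.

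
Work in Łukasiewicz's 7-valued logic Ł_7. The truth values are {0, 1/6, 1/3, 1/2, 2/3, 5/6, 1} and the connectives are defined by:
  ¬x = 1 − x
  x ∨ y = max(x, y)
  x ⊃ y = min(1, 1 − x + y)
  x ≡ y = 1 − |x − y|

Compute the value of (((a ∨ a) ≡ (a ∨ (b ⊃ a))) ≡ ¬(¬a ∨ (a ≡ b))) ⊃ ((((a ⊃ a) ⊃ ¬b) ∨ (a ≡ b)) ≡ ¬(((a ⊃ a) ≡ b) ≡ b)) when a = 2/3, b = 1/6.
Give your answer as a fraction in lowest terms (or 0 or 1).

1/3

a ∨ a = 2/3 ∨ 2/3 = 2/3
b ⊃ a = 1/6 ⊃ 2/3 = 1
a ∨ (b ⊃ a) = 2/3 ∨ 1 = 1
(a ∨ a) ≡ (a ∨ (b ⊃ a)) = 2/3 ≡ 1 = 2/3
¬a = ¬2/3 = 1/3
a ≡ b = 2/3 ≡ 1/6 = 1/2
¬a ∨ (a ≡ b) = 1/3 ∨ 1/2 = 1/2
¬(¬a ∨ (a ≡ b)) = ¬1/2 = 1/2
((a ∨ a) ≡ (a ∨ (b ⊃ a))) ≡ ¬(¬a ∨ (a ≡ b)) = 2/3 ≡ 1/2 = 5/6
a ⊃ a = 2/3 ⊃ 2/3 = 1
¬b = ¬1/6 = 5/6
(a ⊃ a) ⊃ ¬b = 1 ⊃ 5/6 = 5/6
a ≡ b = 2/3 ≡ 1/6 = 1/2
((a ⊃ a) ⊃ ¬b) ∨ (a ≡ b) = 5/6 ∨ 1/2 = 5/6
a ⊃ a = 2/3 ⊃ 2/3 = 1
(a ⊃ a) ≡ b = 1 ≡ 1/6 = 1/6
((a ⊃ a) ≡ b) ≡ b = 1/6 ≡ 1/6 = 1
¬(((a ⊃ a) ≡ b) ≡ b) = ¬1 = 0
(((a ⊃ a) ⊃ ¬b) ∨ (a ≡ b)) ≡ ¬(((a ⊃ a) ≡ b) ≡ b) = 5/6 ≡ 0 = 1/6
(((a ∨ a) ≡ (a ∨ (b ⊃ a))) ≡ ¬(¬a ∨ (a ≡ b))) ⊃ ((((a ⊃ a) ⊃ ¬b) ∨ (a ≡ b)) ≡ ¬(((a ⊃ a) ≡ b) ≡ b)) = 5/6 ⊃ 1/6 = 1/3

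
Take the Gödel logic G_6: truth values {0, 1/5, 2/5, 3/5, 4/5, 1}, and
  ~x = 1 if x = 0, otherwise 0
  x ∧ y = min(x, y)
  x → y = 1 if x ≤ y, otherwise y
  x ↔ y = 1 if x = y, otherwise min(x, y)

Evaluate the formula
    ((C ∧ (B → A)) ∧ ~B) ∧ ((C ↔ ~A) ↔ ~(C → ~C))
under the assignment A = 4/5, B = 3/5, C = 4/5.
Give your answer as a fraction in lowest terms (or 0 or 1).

B → A = 3/5 → 4/5 = 1
C ∧ (B → A) = 4/5 ∧ 1 = 4/5
~B = ~3/5 = 0
(C ∧ (B → A)) ∧ ~B = 4/5 ∧ 0 = 0
~A = ~4/5 = 0
C ↔ ~A = 4/5 ↔ 0 = 0
~C = ~4/5 = 0
C → ~C = 4/5 → 0 = 0
~(C → ~C) = ~0 = 1
(C ↔ ~A) ↔ ~(C → ~C) = 0 ↔ 1 = 0
((C ∧ (B → A)) ∧ ~B) ∧ ((C ↔ ~A) ↔ ~(C → ~C)) = 0 ∧ 0 = 0

0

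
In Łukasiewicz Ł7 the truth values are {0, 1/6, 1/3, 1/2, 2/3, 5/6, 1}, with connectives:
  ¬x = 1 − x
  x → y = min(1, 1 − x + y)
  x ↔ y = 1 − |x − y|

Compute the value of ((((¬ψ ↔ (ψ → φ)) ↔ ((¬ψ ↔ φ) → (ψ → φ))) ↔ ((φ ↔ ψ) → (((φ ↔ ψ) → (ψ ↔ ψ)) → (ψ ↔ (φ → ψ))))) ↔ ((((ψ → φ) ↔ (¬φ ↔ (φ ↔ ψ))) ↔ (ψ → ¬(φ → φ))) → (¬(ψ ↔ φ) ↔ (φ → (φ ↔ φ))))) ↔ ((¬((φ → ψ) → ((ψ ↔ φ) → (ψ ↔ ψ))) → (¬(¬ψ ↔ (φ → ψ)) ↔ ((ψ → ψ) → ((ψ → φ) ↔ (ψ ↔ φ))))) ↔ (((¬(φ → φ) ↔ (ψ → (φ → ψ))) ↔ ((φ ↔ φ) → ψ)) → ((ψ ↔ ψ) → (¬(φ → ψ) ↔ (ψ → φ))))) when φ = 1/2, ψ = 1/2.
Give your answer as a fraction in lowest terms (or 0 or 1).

¬ψ = ¬1/2 = 1/2
ψ → φ = 1/2 → 1/2 = 1
¬ψ ↔ (ψ → φ) = 1/2 ↔ 1 = 1/2
¬ψ = ¬1/2 = 1/2
¬ψ ↔ φ = 1/2 ↔ 1/2 = 1
ψ → φ = 1/2 → 1/2 = 1
(¬ψ ↔ φ) → (ψ → φ) = 1 → 1 = 1
(¬ψ ↔ (ψ → φ)) ↔ ((¬ψ ↔ φ) → (ψ → φ)) = 1/2 ↔ 1 = 1/2
φ ↔ ψ = 1/2 ↔ 1/2 = 1
φ ↔ ψ = 1/2 ↔ 1/2 = 1
ψ ↔ ψ = 1/2 ↔ 1/2 = 1
(φ ↔ ψ) → (ψ ↔ ψ) = 1 → 1 = 1
φ → ψ = 1/2 → 1/2 = 1
ψ ↔ (φ → ψ) = 1/2 ↔ 1 = 1/2
((φ ↔ ψ) → (ψ ↔ ψ)) → (ψ ↔ (φ → ψ)) = 1 → 1/2 = 1/2
(φ ↔ ψ) → (((φ ↔ ψ) → (ψ ↔ ψ)) → (ψ ↔ (φ → ψ))) = 1 → 1/2 = 1/2
((¬ψ ↔ (ψ → φ)) ↔ ((¬ψ ↔ φ) → (ψ → φ))) ↔ ((φ ↔ ψ) → (((φ ↔ ψ) → (ψ ↔ ψ)) → (ψ ↔ (φ → ψ)))) = 1/2 ↔ 1/2 = 1
ψ → φ = 1/2 → 1/2 = 1
¬φ = ¬1/2 = 1/2
φ ↔ ψ = 1/2 ↔ 1/2 = 1
¬φ ↔ (φ ↔ ψ) = 1/2 ↔ 1 = 1/2
(ψ → φ) ↔ (¬φ ↔ (φ ↔ ψ)) = 1 ↔ 1/2 = 1/2
φ → φ = 1/2 → 1/2 = 1
¬(φ → φ) = ¬1 = 0
ψ → ¬(φ → φ) = 1/2 → 0 = 1/2
((ψ → φ) ↔ (¬φ ↔ (φ ↔ ψ))) ↔ (ψ → ¬(φ → φ)) = 1/2 ↔ 1/2 = 1
ψ ↔ φ = 1/2 ↔ 1/2 = 1
¬(ψ ↔ φ) = ¬1 = 0
φ ↔ φ = 1/2 ↔ 1/2 = 1
φ → (φ ↔ φ) = 1/2 → 1 = 1
¬(ψ ↔ φ) ↔ (φ → (φ ↔ φ)) = 0 ↔ 1 = 0
(((ψ → φ) ↔ (¬φ ↔ (φ ↔ ψ))) ↔ (ψ → ¬(φ → φ))) → (¬(ψ ↔ φ) ↔ (φ → (φ ↔ φ))) = 1 → 0 = 0
(((¬ψ ↔ (ψ → φ)) ↔ ((¬ψ ↔ φ) → (ψ → φ))) ↔ ((φ ↔ ψ) → (((φ ↔ ψ) → (ψ ↔ ψ)) → (ψ ↔ (φ → ψ))))) ↔ ((((ψ → φ) ↔ (¬φ ↔ (φ ↔ ψ))) ↔ (ψ → ¬(φ → φ))) → (¬(ψ ↔ φ) ↔ (φ → (φ ↔ φ)))) = 1 ↔ 0 = 0
φ → ψ = 1/2 → 1/2 = 1
ψ ↔ φ = 1/2 ↔ 1/2 = 1
ψ ↔ ψ = 1/2 ↔ 1/2 = 1
(ψ ↔ φ) → (ψ ↔ ψ) = 1 → 1 = 1
(φ → ψ) → ((ψ ↔ φ) → (ψ ↔ ψ)) = 1 → 1 = 1
¬((φ → ψ) → ((ψ ↔ φ) → (ψ ↔ ψ))) = ¬1 = 0
¬ψ = ¬1/2 = 1/2
φ → ψ = 1/2 → 1/2 = 1
¬ψ ↔ (φ → ψ) = 1/2 ↔ 1 = 1/2
¬(¬ψ ↔ (φ → ψ)) = ¬1/2 = 1/2
ψ → ψ = 1/2 → 1/2 = 1
ψ → φ = 1/2 → 1/2 = 1
ψ ↔ φ = 1/2 ↔ 1/2 = 1
(ψ → φ) ↔ (ψ ↔ φ) = 1 ↔ 1 = 1
(ψ → ψ) → ((ψ → φ) ↔ (ψ ↔ φ)) = 1 → 1 = 1
¬(¬ψ ↔ (φ → ψ)) ↔ ((ψ → ψ) → ((ψ → φ) ↔ (ψ ↔ φ))) = 1/2 ↔ 1 = 1/2
¬((φ → ψ) → ((ψ ↔ φ) → (ψ ↔ ψ))) → (¬(¬ψ ↔ (φ → ψ)) ↔ ((ψ → ψ) → ((ψ → φ) ↔ (ψ ↔ φ)))) = 0 → 1/2 = 1
φ → φ = 1/2 → 1/2 = 1
¬(φ → φ) = ¬1 = 0
φ → ψ = 1/2 → 1/2 = 1
ψ → (φ → ψ) = 1/2 → 1 = 1
¬(φ → φ) ↔ (ψ → (φ → ψ)) = 0 ↔ 1 = 0
φ ↔ φ = 1/2 ↔ 1/2 = 1
(φ ↔ φ) → ψ = 1 → 1/2 = 1/2
(¬(φ → φ) ↔ (ψ → (φ → ψ))) ↔ ((φ ↔ φ) → ψ) = 0 ↔ 1/2 = 1/2
ψ ↔ ψ = 1/2 ↔ 1/2 = 1
φ → ψ = 1/2 → 1/2 = 1
¬(φ → ψ) = ¬1 = 0
ψ → φ = 1/2 → 1/2 = 1
¬(φ → ψ) ↔ (ψ → φ) = 0 ↔ 1 = 0
(ψ ↔ ψ) → (¬(φ → ψ) ↔ (ψ → φ)) = 1 → 0 = 0
((¬(φ → φ) ↔ (ψ → (φ → ψ))) ↔ ((φ ↔ φ) → ψ)) → ((ψ ↔ ψ) → (¬(φ → ψ) ↔ (ψ → φ))) = 1/2 → 0 = 1/2
(¬((φ → ψ) → ((ψ ↔ φ) → (ψ ↔ ψ))) → (¬(¬ψ ↔ (φ → ψ)) ↔ ((ψ → ψ) → ((ψ → φ) ↔ (ψ ↔ φ))))) ↔ (((¬(φ → φ) ↔ (ψ → (φ → ψ))) ↔ ((φ ↔ φ) → ψ)) → ((ψ ↔ ψ) → (¬(φ → ψ) ↔ (ψ → φ)))) = 1 ↔ 1/2 = 1/2
((((¬ψ ↔ (ψ → φ)) ↔ ((¬ψ ↔ φ) → (ψ → φ))) ↔ ((φ ↔ ψ) → (((φ ↔ ψ) → (ψ ↔ ψ)) → (ψ ↔ (φ → ψ))))) ↔ ((((ψ → φ) ↔ (¬φ ↔ (φ ↔ ψ))) ↔ (ψ → ¬(φ → φ))) → (¬(ψ ↔ φ) ↔ (φ → (φ ↔ φ))))) ↔ ((¬((φ → ψ) → ((ψ ↔ φ) → (ψ ↔ ψ))) → (¬(¬ψ ↔ (φ → ψ)) ↔ ((ψ → ψ) → ((ψ → φ) ↔ (ψ ↔ φ))))) ↔ (((¬(φ → φ) ↔ (ψ → (φ → ψ))) ↔ ((φ ↔ φ) → ψ)) → ((ψ ↔ ψ) → (¬(φ → ψ) ↔ (ψ → φ))))) = 0 ↔ 1/2 = 1/2

1/2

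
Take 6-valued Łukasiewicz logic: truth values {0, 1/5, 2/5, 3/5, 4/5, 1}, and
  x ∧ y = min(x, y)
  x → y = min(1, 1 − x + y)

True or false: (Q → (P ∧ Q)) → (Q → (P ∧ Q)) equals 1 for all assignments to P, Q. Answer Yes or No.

At P = 1/5, Q = 0, for instance:
P ∧ Q = 1/5 ∧ 0 = 0
Q → (P ∧ Q) = 0 → 0 = 1
(Q → (P ∧ Q)) → (Q → (P ∧ Q)) = 1 → 1 = 1
and checking the remaining 35 assignments likewise gives ≥ 1 in every case.

Yes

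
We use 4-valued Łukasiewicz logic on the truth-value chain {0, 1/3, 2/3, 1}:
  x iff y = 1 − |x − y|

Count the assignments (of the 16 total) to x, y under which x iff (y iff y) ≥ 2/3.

x = 0, y = 0 ↦ 0  <
x = 0, y = 1/3 ↦ 0  <
x = 0, y = 2/3 ↦ 0  <
x = 0, y = 1 ↦ 0  <
x = 1/3, y = 0 ↦ 1/3  <
x = 1/3, y = 1/3 ↦ 1/3  <
x = 1/3, y = 2/3 ↦ 1/3  <
x = 1/3, y = 1 ↦ 1/3  <
x = 2/3, y = 0 ↦ 2/3  ≥
x = 2/3, y = 1/3 ↦ 2/3  ≥
x = 2/3, y = 2/3 ↦ 2/3  ≥
x = 2/3, y = 1 ↦ 2/3  ≥
x = 1, y = 0 ↦ 1  ≥
x = 1, y = 1/3 ↦ 1  ≥
x = 1, y = 2/3 ↦ 1  ≥
x = 1, y = 1 ↦ 1  ≥
So 8 of the 16 assignments meet the threshold.

8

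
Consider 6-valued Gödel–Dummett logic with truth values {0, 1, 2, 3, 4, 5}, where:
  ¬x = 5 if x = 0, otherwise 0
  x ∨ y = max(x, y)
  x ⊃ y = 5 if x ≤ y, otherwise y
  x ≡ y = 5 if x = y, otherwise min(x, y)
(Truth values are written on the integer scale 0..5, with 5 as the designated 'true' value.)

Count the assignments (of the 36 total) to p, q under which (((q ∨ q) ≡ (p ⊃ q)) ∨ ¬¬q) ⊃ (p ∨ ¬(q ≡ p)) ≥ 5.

16

value 5: 16 assignments (counts)
value 4: 5 assignments
value 3: 5 assignments
value 2: 5 assignments
value 1: 5 assignments
So 16 of the 36 assignments meet the threshold.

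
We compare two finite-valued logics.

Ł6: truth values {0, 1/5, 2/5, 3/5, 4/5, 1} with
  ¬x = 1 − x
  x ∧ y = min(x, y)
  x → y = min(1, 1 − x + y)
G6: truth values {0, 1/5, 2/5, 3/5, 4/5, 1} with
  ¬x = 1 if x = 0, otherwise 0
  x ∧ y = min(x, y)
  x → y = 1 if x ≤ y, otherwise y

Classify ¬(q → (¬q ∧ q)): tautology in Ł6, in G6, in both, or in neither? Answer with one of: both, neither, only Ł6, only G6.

neither

In Ł6: at q = 0 the value is 0 — not a tautology.
In G6: at q = 0 the value is 0 — not a tautology.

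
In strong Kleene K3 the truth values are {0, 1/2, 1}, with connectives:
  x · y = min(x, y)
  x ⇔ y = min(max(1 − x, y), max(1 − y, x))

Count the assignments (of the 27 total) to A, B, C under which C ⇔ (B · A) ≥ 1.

value 1: 6 assignments (counts)
value 1/2: 15 assignments
value 0: 6 assignments
So 6 of the 27 assignments meet the threshold.

6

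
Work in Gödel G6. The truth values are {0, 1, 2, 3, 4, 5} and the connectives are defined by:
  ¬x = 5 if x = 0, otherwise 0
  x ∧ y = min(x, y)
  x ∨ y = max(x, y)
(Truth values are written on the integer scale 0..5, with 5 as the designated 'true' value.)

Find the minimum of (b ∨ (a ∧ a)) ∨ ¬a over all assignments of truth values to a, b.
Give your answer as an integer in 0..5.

1

Take a = 1, b = 0:
a ∧ a = 1 ∧ 1 = 1
b ∨ (a ∧ a) = 0 ∨ 1 = 1
¬a = ¬1 = 0
(b ∨ (a ∧ a)) ∨ ¬a = 1 ∨ 0 = 1
No assignment yields a value below 1, so this is the minimum.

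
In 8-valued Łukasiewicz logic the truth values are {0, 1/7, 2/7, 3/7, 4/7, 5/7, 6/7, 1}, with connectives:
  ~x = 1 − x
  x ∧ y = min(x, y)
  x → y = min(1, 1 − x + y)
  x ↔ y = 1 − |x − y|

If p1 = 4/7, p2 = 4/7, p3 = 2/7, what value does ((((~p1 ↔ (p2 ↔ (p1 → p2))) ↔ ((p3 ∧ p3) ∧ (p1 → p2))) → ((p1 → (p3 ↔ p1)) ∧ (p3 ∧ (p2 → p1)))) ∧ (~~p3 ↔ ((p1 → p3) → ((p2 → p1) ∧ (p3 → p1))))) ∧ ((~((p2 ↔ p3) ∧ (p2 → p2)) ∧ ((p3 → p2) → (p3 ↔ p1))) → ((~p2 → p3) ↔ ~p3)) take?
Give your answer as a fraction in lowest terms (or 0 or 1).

2/7

~p1 = ~4/7 = 3/7
p1 → p2 = 4/7 → 4/7 = 1
p2 ↔ (p1 → p2) = 4/7 ↔ 1 = 4/7
~p1 ↔ (p2 ↔ (p1 → p2)) = 3/7 ↔ 4/7 = 6/7
p3 ∧ p3 = 2/7 ∧ 2/7 = 2/7
p1 → p2 = 4/7 → 4/7 = 1
(p3 ∧ p3) ∧ (p1 → p2) = 2/7 ∧ 1 = 2/7
(~p1 ↔ (p2 ↔ (p1 → p2))) ↔ ((p3 ∧ p3) ∧ (p1 → p2)) = 6/7 ↔ 2/7 = 3/7
p3 ↔ p1 = 2/7 ↔ 4/7 = 5/7
p1 → (p3 ↔ p1) = 4/7 → 5/7 = 1
p2 → p1 = 4/7 → 4/7 = 1
p3 ∧ (p2 → p1) = 2/7 ∧ 1 = 2/7
(p1 → (p3 ↔ p1)) ∧ (p3 ∧ (p2 → p1)) = 1 ∧ 2/7 = 2/7
((~p1 ↔ (p2 ↔ (p1 → p2))) ↔ ((p3 ∧ p3) ∧ (p1 → p2))) → ((p1 → (p3 ↔ p1)) ∧ (p3 ∧ (p2 → p1))) = 3/7 → 2/7 = 6/7
~p3 = ~2/7 = 5/7
~~p3 = ~5/7 = 2/7
p1 → p3 = 4/7 → 2/7 = 5/7
p2 → p1 = 4/7 → 4/7 = 1
p3 → p1 = 2/7 → 4/7 = 1
(p2 → p1) ∧ (p3 → p1) = 1 ∧ 1 = 1
(p1 → p3) → ((p2 → p1) ∧ (p3 → p1)) = 5/7 → 1 = 1
~~p3 ↔ ((p1 → p3) → ((p2 → p1) ∧ (p3 → p1))) = 2/7 ↔ 1 = 2/7
(((~p1 ↔ (p2 ↔ (p1 → p2))) ↔ ((p3 ∧ p3) ∧ (p1 → p2))) → ((p1 → (p3 ↔ p1)) ∧ (p3 ∧ (p2 → p1)))) ∧ (~~p3 ↔ ((p1 → p3) → ((p2 → p1) ∧ (p3 → p1)))) = 6/7 ∧ 2/7 = 2/7
p2 ↔ p3 = 4/7 ↔ 2/7 = 5/7
p2 → p2 = 4/7 → 4/7 = 1
(p2 ↔ p3) ∧ (p2 → p2) = 5/7 ∧ 1 = 5/7
~((p2 ↔ p3) ∧ (p2 → p2)) = ~5/7 = 2/7
p3 → p2 = 2/7 → 4/7 = 1
p3 ↔ p1 = 2/7 ↔ 4/7 = 5/7
(p3 → p2) → (p3 ↔ p1) = 1 → 5/7 = 5/7
~((p2 ↔ p3) ∧ (p2 → p2)) ∧ ((p3 → p2) → (p3 ↔ p1)) = 2/7 ∧ 5/7 = 2/7
~p2 = ~4/7 = 3/7
~p2 → p3 = 3/7 → 2/7 = 6/7
~p3 = ~2/7 = 5/7
(~p2 → p3) ↔ ~p3 = 6/7 ↔ 5/7 = 6/7
(~((p2 ↔ p3) ∧ (p2 → p2)) ∧ ((p3 → p2) → (p3 ↔ p1))) → ((~p2 → p3) ↔ ~p3) = 2/7 → 6/7 = 1
((((~p1 ↔ (p2 ↔ (p1 → p2))) ↔ ((p3 ∧ p3) ∧ (p1 → p2))) → ((p1 → (p3 ↔ p1)) ∧ (p3 ∧ (p2 → p1)))) ∧ (~~p3 ↔ ((p1 → p3) → ((p2 → p1) ∧ (p3 → p1))))) ∧ ((~((p2 ↔ p3) ∧ (p2 → p2)) ∧ ((p3 → p2) → (p3 ↔ p1))) → ((~p2 → p3) ↔ ~p3)) = 2/7 ∧ 1 = 2/7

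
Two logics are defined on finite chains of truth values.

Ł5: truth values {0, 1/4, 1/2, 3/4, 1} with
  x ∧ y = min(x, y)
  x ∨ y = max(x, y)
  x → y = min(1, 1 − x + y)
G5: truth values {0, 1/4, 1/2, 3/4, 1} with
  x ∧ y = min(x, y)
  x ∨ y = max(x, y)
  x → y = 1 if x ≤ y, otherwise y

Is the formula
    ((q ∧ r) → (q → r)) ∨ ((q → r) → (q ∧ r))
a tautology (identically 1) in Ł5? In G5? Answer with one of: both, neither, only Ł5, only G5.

both

In Ł5: every assignment gives 1 — tautology.
In G5: every assignment gives 1 — tautology.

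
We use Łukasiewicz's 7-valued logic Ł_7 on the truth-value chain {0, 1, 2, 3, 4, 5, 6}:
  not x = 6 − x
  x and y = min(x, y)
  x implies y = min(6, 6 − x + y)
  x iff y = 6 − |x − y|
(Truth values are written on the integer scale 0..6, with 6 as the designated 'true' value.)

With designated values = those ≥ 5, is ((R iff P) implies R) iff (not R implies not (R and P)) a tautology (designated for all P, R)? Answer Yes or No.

No

Counterexample: take P = 0, R = 0.
R iff P = 0 iff 0 = 6
(R iff P) implies R = 6 implies 0 = 0
not R = not 0 = 6
R and P = 0 and 0 = 0
not (R and P) = not 0 = 6
not R implies not (R and P) = 6 implies 6 = 6
((R iff P) implies R) iff (not R implies not (R and P)) = 0 iff 6 = 0
This gives 0, which is below 5.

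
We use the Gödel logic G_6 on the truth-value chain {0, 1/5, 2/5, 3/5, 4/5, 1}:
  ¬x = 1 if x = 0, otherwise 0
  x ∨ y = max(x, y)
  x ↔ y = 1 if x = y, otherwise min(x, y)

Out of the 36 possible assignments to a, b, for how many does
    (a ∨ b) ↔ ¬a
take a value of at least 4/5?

value 1: 1 assignment (counts)
value 4/5: 1 assignment (counts)
value 3/5: 1 assignment
value 2/5: 1 assignment
value 1/5: 1 assignment
value 0: 31 assignments
So 2 of the 36 assignments meet the threshold.

2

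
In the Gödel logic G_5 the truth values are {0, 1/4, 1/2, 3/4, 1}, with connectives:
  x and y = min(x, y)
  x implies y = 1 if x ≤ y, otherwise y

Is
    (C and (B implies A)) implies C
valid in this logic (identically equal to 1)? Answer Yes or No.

Yes

At A = 1/4, B = 1/2, C = 1, for instance:
B implies A = 1/2 implies 1/4 = 1/4
C and (B implies A) = 1 and 1/4 = 1/4
(C and (B implies A)) implies C = 1/4 implies 1 = 1
and checking the remaining 124 assignments likewise gives ≥ 1 in every case.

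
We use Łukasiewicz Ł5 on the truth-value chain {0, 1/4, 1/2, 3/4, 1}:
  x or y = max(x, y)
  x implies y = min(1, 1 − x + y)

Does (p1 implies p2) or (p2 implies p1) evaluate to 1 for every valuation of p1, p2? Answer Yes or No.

Yes

At p1 = 1/4, p2 = 1/4, for instance:
p1 implies p2 = 1/4 implies 1/4 = 1
p2 implies p1 = 1/4 implies 1/4 = 1
(p1 implies p2) or (p2 implies p1) = 1 or 1 = 1
and checking the remaining 24 assignments likewise gives ≥ 1 in every case.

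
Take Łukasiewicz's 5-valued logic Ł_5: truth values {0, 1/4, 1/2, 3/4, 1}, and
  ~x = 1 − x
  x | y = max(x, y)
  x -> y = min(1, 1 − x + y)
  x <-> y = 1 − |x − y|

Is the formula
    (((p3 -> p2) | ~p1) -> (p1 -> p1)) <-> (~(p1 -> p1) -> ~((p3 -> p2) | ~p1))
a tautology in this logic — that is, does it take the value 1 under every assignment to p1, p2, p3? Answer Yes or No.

Yes

At p1 = 0, p2 = 0, p3 = 3/4, for instance:
p3 -> p2 = 3/4 -> 0 = 1/4
~p1 = ~0 = 1
(p3 -> p2) | ~p1 = 1/4 | 1 = 1
p1 -> p1 = 0 -> 0 = 1
((p3 -> p2) | ~p1) -> (p1 -> p1) = 1 -> 1 = 1
~(p1 -> p1) = ~1 = 0
~((p3 -> p2) | ~p1) = ~1 = 0
~(p1 -> p1) -> ~((p3 -> p2) | ~p1) = 0 -> 0 = 1
(((p3 -> p2) | ~p1) -> (p1 -> p1)) <-> (~(p1 -> p1) -> ~((p3 -> p2) | ~p1)) = 1 <-> 1 = 1
and checking the remaining 124 assignments likewise gives ≥ 1 in every case.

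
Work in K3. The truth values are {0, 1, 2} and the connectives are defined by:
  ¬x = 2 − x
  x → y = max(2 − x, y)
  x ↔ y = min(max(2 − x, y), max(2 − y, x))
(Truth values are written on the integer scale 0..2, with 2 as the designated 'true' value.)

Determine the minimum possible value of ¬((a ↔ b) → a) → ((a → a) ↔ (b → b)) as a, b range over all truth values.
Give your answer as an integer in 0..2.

1

Take a = 0, b = 1:
a ↔ b = 0 ↔ 1 = 1
(a ↔ b) → a = 1 → 0 = 1
¬((a ↔ b) → a) = ¬1 = 1
a → a = 0 → 0 = 2
b → b = 1 → 1 = 1
(a → a) ↔ (b → b) = 2 ↔ 1 = 1
¬((a ↔ b) → a) → ((a → a) ↔ (b → b)) = 1 → 1 = 1
No assignment yields a value below 1, so this is the minimum.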